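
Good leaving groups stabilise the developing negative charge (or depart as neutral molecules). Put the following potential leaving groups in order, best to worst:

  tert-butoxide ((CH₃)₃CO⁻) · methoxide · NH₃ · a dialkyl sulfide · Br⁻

Br⁻ > a dialkyl sulfide > NH₃ > methoxide > tert-butoxide ((CH₃)₃CO⁻)

Rank by basicity of the departing species: weakest base leaves most easily.
Br⁻: pKₐ(HBr) ≈ -9
a dialkyl sulfide: pKₐ(R'₂SH⁺) ≈ -7
NH₃: pKₐ(NH₄⁺) ≈ 9.2
methoxide: pKₐ(CH₃OH) ≈ 15.5
tert-butoxide ((CH₃)₃CO⁻): pKₐ(t-BuOH) ≈ 18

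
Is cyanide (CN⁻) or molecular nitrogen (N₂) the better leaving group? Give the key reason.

molecular nitrogen (N₂) is the better leaving group.
N₂ is the ultimate leaving group — it departs as an exceptionally stable neutral molecule, whereas cyanide (CN⁻) (pKₐ(HCN) ≈ 9.2) is far more basic.

molecular nitrogen (N₂)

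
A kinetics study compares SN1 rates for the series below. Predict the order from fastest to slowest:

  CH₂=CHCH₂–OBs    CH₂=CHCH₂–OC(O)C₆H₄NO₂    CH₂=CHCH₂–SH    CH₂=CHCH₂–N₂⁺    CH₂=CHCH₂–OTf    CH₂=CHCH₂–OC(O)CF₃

CH₂=CHCH₂–N₂⁺ > CH₂=CHCH₂–OTf > CH₂=CHCH₂–OBs > CH₂=CHCH₂–OC(O)CF₃ > CH₂=CHCH₂–OC(O)C₆H₄NO₂ > CH₂=CHCH₂–SH

Same R in every case — rank the leaving groups.
Rank by basicity of the departing species: weakest base leaves most easily.
CH₂=CHCH₂–N₂⁺ loses N₂: no meaningful conjugate acid; N₂ departs as an exceptionally stable neutral molecule
CH₂=CHCH₂–OTf loses OTf⁻: pKₐ(CF₃SO₃H (triflic acid)) ≈ -14
CH₂=CHCH₂–OBs loses OBs⁻: pKₐ(p-BrC₆H₄SO₃H) ≈ -2.8
CH₂=CHCH₂–OC(O)CF₃ loses CF₃COO⁻: pKₐ(CF₃COOH) ≈ 0.2
CH₂=CHCH₂–OC(O)C₆H₄NO₂ loses p-O₂N–C₆H₄–COO⁻: pKₐ(p-nitrobenzoic acid) ≈ 3.4
CH₂=CHCH₂–SH loses HS⁻: pKₐ(H₂S) ≈ 7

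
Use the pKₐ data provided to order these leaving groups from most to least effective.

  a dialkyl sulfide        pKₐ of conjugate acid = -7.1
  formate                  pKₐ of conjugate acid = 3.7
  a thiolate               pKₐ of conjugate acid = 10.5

a dialkyl sulfide > formate > a thiolate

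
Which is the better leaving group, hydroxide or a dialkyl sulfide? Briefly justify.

a dialkyl sulfide

a dialkyl sulfide is the better leaving group.
pKₐ(R'₂SH⁺) ≈ -7 versus pKₐ(H₂O) ≈ 15.7: a dialkyl sulfide is the much weaker base.
Neutral; leaves from a sulfonium salt (R–SR'₂⁺).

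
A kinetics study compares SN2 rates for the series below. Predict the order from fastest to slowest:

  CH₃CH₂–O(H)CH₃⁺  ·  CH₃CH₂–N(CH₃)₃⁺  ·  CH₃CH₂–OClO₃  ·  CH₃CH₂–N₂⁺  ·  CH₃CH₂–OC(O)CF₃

Identical carbon frameworks mean the comparison reduces to leaving-group quality.
Leaving-group ability tracks the stability of the departed species; conjugate-acid pKₐ is the usual yardstick (lower pKₐ → better LG).
CH₃CH₂–N₂⁺ loses N₂: no meaningful conjugate acid; N₂ departs as an exceptionally stable neutral molecule
CH₃CH₂–OClO₃ loses ClO₄⁻: pKₐ(HClO₄) ≈ -10
CH₃CH₂–O(H)CH₃⁺ loses R'OH: pKₐ(R'OH₂⁺) ≈ -2.4
CH₃CH₂–OC(O)CF₃ loses CF₃COO⁻: pKₐ(CF₃COOH) ≈ 0.2
CH₃CH₂–N(CH₃)₃⁺ loses NR'₃: pKₐ(R'₃NH⁺) ≈ 10.7

CH₃CH₂–N₂⁺ > CH₃CH₂–OClO₃ > CH₃CH₂–O(H)CH₃⁺ > CH₃CH₂–OC(O)CF₃ > CH₃CH₂–N(CH₃)₃⁺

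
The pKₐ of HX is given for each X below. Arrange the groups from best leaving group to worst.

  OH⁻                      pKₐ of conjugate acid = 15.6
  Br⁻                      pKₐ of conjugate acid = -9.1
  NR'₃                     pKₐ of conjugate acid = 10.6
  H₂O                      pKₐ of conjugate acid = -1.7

Lower conjugate-acid pKₐ ⇒ weaker base ⇒ better leaving group.
Sorting by the given values: Br⁻ (-9.1), H₂O (-1.7), NR'₃ (10.6), OH⁻ (15.6).

Br⁻ > H₂O > NR'₃ > OH⁻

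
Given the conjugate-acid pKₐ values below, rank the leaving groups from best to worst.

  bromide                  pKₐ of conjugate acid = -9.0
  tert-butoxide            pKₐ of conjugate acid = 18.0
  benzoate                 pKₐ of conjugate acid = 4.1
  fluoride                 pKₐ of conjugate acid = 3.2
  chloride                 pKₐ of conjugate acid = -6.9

bromide > chloride > fluoride > benzoate > tert-butoxide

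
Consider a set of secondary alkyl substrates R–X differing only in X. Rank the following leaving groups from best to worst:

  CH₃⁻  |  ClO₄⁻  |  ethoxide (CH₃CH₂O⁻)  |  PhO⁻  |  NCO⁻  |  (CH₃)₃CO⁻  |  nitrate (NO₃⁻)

The more stable X⁻ (or X) is on its own — i.e. the weaker a base it is — the better a leaving group it makes.
ClO₄⁻: pKₐ(HClO₄) ≈ -10
nitrate (NO₃⁻): pKₐ(HNO₃) ≈ -1.3
NCO⁻: pKₐ(HOCN) ≈ 3.5
PhO⁻: pKₐ(C₆H₅OH (phenol)) ≈ 10 — resonance into the ring helps, but still a poor LG
ethoxide (CH₃CH₂O⁻): pKₐ(CH₃CH₂OH) ≈ 16 — strong base; alkoxides do not leave unassisted
(CH₃)₃CO⁻: pKₐ(t-BuOH) ≈ 18 — bulky, strongly basic alkoxide
CH₃⁻: pKₐ(CH₄) ≈ 48 — unstabilised carbanion; the worst conceivable leaving group

ClO₄⁻ > nitrate (NO₃⁻) > NCO⁻ > PhO⁻ > ethoxide (CH₃CH₂O⁻) > (CH₃)₃CO⁻ > CH₃⁻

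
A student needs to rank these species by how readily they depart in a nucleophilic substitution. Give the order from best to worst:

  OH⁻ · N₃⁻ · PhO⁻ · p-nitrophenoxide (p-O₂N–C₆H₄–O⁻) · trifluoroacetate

Rank by basicity of the departing species: weakest base leaves most easily.
trifluoroacetate: pKₐ(CF₃COOH) ≈ 0.2
N₃⁻: pKₐ(HN₃) ≈ 4.7
p-nitrophenoxide (p-O₂N–C₆H₄–O⁻): pKₐ(p-nitrophenol) ≈ 7.2
PhO⁻: pKₐ(C₆H₅OH (phenol)) ≈ 10
OH⁻: pKₐ(H₂O) ≈ 15.7

trifluoroacetate > N₃⁻ > p-nitrophenoxide (p-O₂N–C₆H₄–O⁻) > PhO⁻ > OH⁻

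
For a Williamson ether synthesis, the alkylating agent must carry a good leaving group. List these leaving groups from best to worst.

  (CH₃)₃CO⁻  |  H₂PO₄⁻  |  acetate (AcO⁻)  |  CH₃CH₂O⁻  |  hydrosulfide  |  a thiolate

H₂PO₄⁻ > acetate (AcO⁻) > hydrosulfide > a thiolate > CH₃CH₂O⁻ > (CH₃)₃CO⁻

The more stable X⁻ (or X) is on its own — i.e. the weaker a base it is — the better a leaving group it makes.
H₂PO₄⁻: pKₐ(H₃PO₄) ≈ 2.1
acetate (AcO⁻): pKₐ(CH₃COOH) ≈ 4.8
hydrosulfide: pKₐ(H₂S) ≈ 7
a thiolate: pKₐ(RSH (a thiol)) ≈ 10.5
CH₃CH₂O⁻: pKₐ(CH₃CH₂OH) ≈ 16
(CH₃)₃CO⁻: pKₐ(t-BuOH) ≈ 18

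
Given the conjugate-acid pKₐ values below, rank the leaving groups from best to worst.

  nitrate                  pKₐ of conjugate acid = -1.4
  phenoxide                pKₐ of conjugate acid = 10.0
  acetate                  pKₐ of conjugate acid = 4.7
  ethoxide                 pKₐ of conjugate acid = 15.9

nitrate > acetate > phenoxide > ethoxide

Lower conjugate-acid pKₐ ⇒ weaker base ⇒ better leaving group.
Sorting by the given values: nitrate (-1.4), acetate (4.7), phenoxide (10.0), ethoxide (15.9).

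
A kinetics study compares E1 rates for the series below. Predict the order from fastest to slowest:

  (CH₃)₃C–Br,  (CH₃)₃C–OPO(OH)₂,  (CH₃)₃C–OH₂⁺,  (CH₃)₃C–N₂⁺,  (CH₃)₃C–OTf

(CH₃)₃C–N₂⁺ > (CH₃)₃C–OTf > (CH₃)₃C–Br > (CH₃)₃C–OH₂⁺ > (CH₃)₃C–OPO(OH)₂

With the same alkyl group throughout, only the leaving group differentiates the rates.
Leaving-group ability tracks the stability of the departed species; conjugate-acid pKₐ is the usual yardstick (lower pKₐ → better LG).
(CH₃)₃C–N₂⁺ loses N₂: no meaningful conjugate acid; N₂ departs as an exceptionally stable neutral molecule
(CH₃)₃C–OTf loses OTf⁻: pKₐ(CF₃SO₃H (triflic acid)) ≈ -14
(CH₃)₃C–Br loses Br⁻: pKₐ(HBr) ≈ -9
(CH₃)₃C–OH₂⁺ loses H₂O: pKₐ(H₃O⁺) ≈ -1.7
(CH₃)₃C–OPO(OH)₂ loses H₂PO₄⁻: pKₐ(H₃PO₄) ≈ 2.1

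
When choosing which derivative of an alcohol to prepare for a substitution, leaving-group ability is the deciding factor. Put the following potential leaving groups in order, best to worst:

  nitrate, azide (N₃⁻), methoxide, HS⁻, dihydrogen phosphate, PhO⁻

Rank by basicity of the departing species: weakest base leaves most easily.
nitrate: pKₐ(HNO₃) ≈ -1.3
dihydrogen phosphate: pKₐ(H₃PO₄) ≈ 2.1 — moderate base; biological leaving group after further activation
azide (N₃⁻): pKₐ(HN₃) ≈ 4.7
HS⁻: pKₐ(H₂S) ≈ 7 — larger and more polarisable than the oxygen analogue
PhO⁻: pKₐ(C₆H₅OH (phenol)) ≈ 10 — resonance into the ring helps, but still a poor LG
methoxide: pKₐ(CH₃OH) ≈ 15.5 — strong base; alkoxides do not leave unassisted

nitrate > dihydrogen phosphate > azide (N₃⁻) > HS⁻ > PhO⁻ > methoxide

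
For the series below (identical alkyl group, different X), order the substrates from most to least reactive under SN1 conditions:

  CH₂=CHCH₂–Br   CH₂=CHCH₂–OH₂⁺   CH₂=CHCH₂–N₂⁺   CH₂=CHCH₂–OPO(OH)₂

Same R in every case — rank the leaving groups.
The more stable X⁻ (or X) is on its own — i.e. the weaker a base it is — the better a leaving group it makes.
CH₂=CHCH₂–N₂⁺ loses N₂: no meaningful conjugate acid; N₂ departs as an exceptionally stable neutral molecule
CH₂=CHCH₂–Br loses Br⁻: pKₐ(HBr) ≈ -9
CH₂=CHCH₂–OH₂⁺ loses H₂O: pKₐ(H₃O⁺) ≈ -1.7
CH₂=CHCH₂–OPO(OH)₂ loses H₂PO₄⁻: pKₐ(H₃PO₄) ≈ 2.1

CH₂=CHCH₂–N₂⁺ > CH₂=CHCH₂–Br > CH₂=CHCH₂–OH₂⁺ > CH₂=CHCH₂–OPO(OH)₂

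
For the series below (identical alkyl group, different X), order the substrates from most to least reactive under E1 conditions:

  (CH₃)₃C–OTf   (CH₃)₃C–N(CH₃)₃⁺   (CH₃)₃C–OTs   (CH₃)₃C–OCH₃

Identical carbon frameworks mean the comparison reduces to leaving-group quality.
Rank by basicity of the departing species: weakest base leaves most easily.
(CH₃)₃C–OTf loses OTf⁻: pKₐ(CF₃SO₃H (triflic acid)) ≈ -14
(CH₃)₃C–OTs loses OTs⁻: pKₐ(p-CH₃C₆H₄SO₃H (TsOH)) ≈ -2.8
(CH₃)₃C–N(CH₃)₃⁺ loses NR'₃: pKₐ(R'₃NH⁺) ≈ 10.7
(CH₃)₃C–OCH₃ loses CH₃O⁻: pKₐ(CH₃OH) ≈ 15.5

(CH₃)₃C–OTf > (CH₃)₃C–OTs > (CH₃)₃C–N(CH₃)₃⁺ > (CH₃)₃C–OCH₃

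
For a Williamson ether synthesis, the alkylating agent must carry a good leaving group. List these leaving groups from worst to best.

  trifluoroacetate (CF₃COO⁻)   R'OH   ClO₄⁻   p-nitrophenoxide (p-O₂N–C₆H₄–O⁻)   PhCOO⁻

p-nitrophenoxide (p-O₂N–C₆H₄–O⁻) < PhCOO⁻ < trifluoroacetate (CF₃COO⁻) < R'OH < ClO₄⁻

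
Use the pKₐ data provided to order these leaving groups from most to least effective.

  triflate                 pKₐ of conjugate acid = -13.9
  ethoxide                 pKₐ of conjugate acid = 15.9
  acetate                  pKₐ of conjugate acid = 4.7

triflate > acetate > ethoxide

Lower conjugate-acid pKₐ ⇒ weaker base ⇒ better leaving group.
Sorting by the given values: triflate (-13.9), acetate (4.7), ethoxide (15.9).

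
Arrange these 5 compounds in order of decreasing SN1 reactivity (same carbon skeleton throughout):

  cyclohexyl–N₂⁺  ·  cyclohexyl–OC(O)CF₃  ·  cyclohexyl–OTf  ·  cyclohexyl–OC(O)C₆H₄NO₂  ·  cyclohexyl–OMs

With the same alkyl group throughout, only the leaving group differentiates the rates.
Leaving-group ability tracks the stability of the departed species; conjugate-acid pKₐ is the usual yardstick (lower pKₐ → better LG).
cyclohexyl–N₂⁺ loses N₂: no meaningful conjugate acid; N₂ departs as an exceptionally stable neutral molecule
cyclohexyl–OTf loses OTf⁻: pKₐ(CF₃SO₃H (triflic acid)) ≈ -14
cyclohexyl–OMs loses OMs⁻: pKₐ(CH₃SO₃H (MsOH)) ≈ -1.9
cyclohexyl–OC(O)CF₃ loses CF₃COO⁻: pKₐ(CF₃COOH) ≈ 0.2
cyclohexyl–OC(O)C₆H₄NO₂ loses p-O₂N–C₆H₄–COO⁻: pKₐ(p-nitrobenzoic acid) ≈ 3.4

cyclohexyl–N₂⁺ > cyclohexyl–OTf > cyclohexyl–OMs > cyclohexyl–OC(O)CF₃ > cyclohexyl–OC(O)C₆H₄NO₂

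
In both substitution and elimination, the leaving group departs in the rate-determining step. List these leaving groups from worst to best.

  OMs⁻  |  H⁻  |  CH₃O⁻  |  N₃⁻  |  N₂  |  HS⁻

N₂: no meaningful conjugate acid; N₂ departs as an exceptionally stable neutral molecule
OMs⁻: pKₐ(CH₃SO₃H (MsOH)) ≈ -1.9
N₃⁻: pKₐ(HN₃) ≈ 4.7
HS⁻: pKₐ(H₂S) ≈ 7 — larger and more polarisable than the oxygen analogue
CH₃O⁻: pKₐ(CH₃OH) ≈ 15.5 — strong base; alkoxides do not leave unassisted
H⁻: pKₐ(H₂) ≈ 36 — extremely strong base; leaves only in special hydride-transfer contexts
The question asks for worst first, so the sequence is read in increasing leaving-group ability.

H⁻ < CH₃O⁻ < HS⁻ < N₃⁻ < OMs⁻ < N₂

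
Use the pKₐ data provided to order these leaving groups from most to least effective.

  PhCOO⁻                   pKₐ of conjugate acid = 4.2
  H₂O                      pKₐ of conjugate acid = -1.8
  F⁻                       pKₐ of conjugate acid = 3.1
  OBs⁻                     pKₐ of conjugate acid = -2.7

Lower conjugate-acid pKₐ ⇒ weaker base ⇒ better leaving group.
Sorting by the given values: OBs⁻ (-2.7), H₂O (-1.8), F⁻ (3.1), PhCOO⁻ (4.2).

OBs⁻ > H₂O > F⁻ > PhCOO⁻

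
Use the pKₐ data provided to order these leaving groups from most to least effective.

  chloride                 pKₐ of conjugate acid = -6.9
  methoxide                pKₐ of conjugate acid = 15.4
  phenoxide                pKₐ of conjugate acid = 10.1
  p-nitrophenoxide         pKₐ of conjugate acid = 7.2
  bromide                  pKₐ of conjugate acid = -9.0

Lower conjugate-acid pKₐ ⇒ weaker base ⇒ better leaving group.
Sorting by the given values: bromide (-9.0), chloride (-6.9), p-nitrophenoxide (7.2), phenoxide (10.1), methoxide (15.4).

bromide > chloride > p-nitrophenoxide > phenoxide > methoxide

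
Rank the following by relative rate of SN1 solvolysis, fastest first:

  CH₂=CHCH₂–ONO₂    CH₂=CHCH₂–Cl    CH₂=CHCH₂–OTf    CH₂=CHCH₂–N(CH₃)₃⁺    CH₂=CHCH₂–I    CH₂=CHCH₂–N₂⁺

CH₂=CHCH₂–N₂⁺ > CH₂=CHCH₂–OTf > CH₂=CHCH₂–I > CH₂=CHCH₂–Cl > CH₂=CHCH₂–ONO₂ > CH₂=CHCH₂–N(CH₃)₃⁺

Identical carbon frameworks mean the comparison reduces to leaving-group quality.
Rank by basicity of the departing species: weakest base leaves most easily.
CH₂=CHCH₂–N₂⁺ loses N₂: no meaningful conjugate acid; N₂ departs as an exceptionally stable neutral molecule
CH₂=CHCH₂–OTf loses OTf⁻: pKₐ(CF₃SO₃H (triflic acid)) ≈ -14
CH₂=CHCH₂–I loses I⁻: pKₐ(HI) ≈ -10
CH₂=CHCH₂–Cl loses Cl⁻: pKₐ(HCl) ≈ -7
CH₂=CHCH₂–ONO₂ loses NO₃⁻: pKₐ(HNO₃) ≈ -1.3
CH₂=CHCH₂–N(CH₃)₃⁺ loses NR'₃: pKₐ(R'₃NH⁺) ≈ 10.7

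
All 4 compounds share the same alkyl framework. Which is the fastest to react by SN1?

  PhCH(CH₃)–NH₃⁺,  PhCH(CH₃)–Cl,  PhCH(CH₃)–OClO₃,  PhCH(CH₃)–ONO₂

PhCH(CH₃)–OClO₃

Identical carbon frameworks mean the comparison reduces to leaving-group quality.
Leaving-group ability tracks the stability of the departed species; conjugate-acid pKₐ is the usual yardstick (lower pKₐ → better LG).
PhCH(CH₃)–OClO₃ loses ClO₄⁻: pKₐ(HClO₄) ≈ -10
PhCH(CH₃)–Cl loses Cl⁻: pKₐ(HCl) ≈ -7
PhCH(CH₃)–ONO₂ loses NO₃⁻: pKₐ(HNO₃) ≈ -1.3
PhCH(CH₃)–NH₃⁺ loses NH₃: pKₐ(NH₄⁺) ≈ 9.2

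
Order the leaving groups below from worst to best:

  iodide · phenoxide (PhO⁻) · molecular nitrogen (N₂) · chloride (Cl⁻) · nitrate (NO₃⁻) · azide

A good leaving group is a weak base: the lower the pKₐ of its conjugate acid, the more readily it departs.
molecular nitrogen (N₂): no meaningful conjugate acid; N₂ departs as an exceptionally stable neutral molecule
iodide: pKₐ(HI) ≈ -10 — large, highly polarisable; very weak base
chloride (Cl⁻): pKₐ(HCl) ≈ -7 — moderately weak base
nitrate (NO₃⁻): pKₐ(HNO₃) ≈ -1.3 — resonance-delocalised over three oxygens
azide: pKₐ(HN₃) ≈ 4.7
phenoxide (PhO⁻): pKₐ(C₆H₅OH (phenol)) ≈ 10
Listed from poorest to best leaving group as asked.

phenoxide (PhO⁻) < azide < nitrate (NO₃⁻) < chloride (Cl⁻) < iodide < molecular nitrogen (N₂)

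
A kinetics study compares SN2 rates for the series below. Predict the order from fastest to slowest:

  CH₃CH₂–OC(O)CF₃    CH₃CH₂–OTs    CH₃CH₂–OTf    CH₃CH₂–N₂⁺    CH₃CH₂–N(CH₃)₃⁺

Identical carbon frameworks mean the comparison reduces to leaving-group quality.
The more stable X⁻ (or X) is on its own — i.e. the weaker a base it is — the better a leaving group it makes.
CH₃CH₂–N₂⁺ loses N₂: no meaningful conjugate acid; N₂ departs as an exceptionally stable neutral molecule
CH₃CH₂–OTf loses OTf⁻: pKₐ(CF₃SO₃H (triflic acid)) ≈ -14
CH₃CH₂–OTs loses OTs⁻: pKₐ(p-CH₃C₆H₄SO₃H (TsOH)) ≈ -2.8
CH₃CH₂–OC(O)CF₃ loses CF₃COO⁻: pKₐ(CF₃COOH) ≈ 0.2
CH₃CH₂–N(CH₃)₃⁺ loses NR'₃: pKₐ(R'₃NH⁺) ≈ 10.7

CH₃CH₂–N₂⁺ > CH₃CH₂–OTf > CH₃CH₂–OTs > CH₃CH₂–OC(O)CF₃ > CH₃CH₂–N(CH₃)₃⁺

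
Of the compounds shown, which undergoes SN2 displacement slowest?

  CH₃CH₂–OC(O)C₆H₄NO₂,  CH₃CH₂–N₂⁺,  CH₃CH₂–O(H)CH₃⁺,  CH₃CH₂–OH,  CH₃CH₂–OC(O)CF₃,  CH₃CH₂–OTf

CH₃CH₂–OH

The skeletons are identical, so relative rate is governed entirely by leaving-group ability.
Rank by basicity of the departing species: weakest base leaves most easily.
CH₃CH₂–N₂⁺ loses N₂: no meaningful conjugate acid; N₂ departs as an exceptionally stable neutral molecule
CH₃CH₂–OTf loses OTf⁻: pKₐ(CF₃SO₃H (triflic acid)) ≈ -14
CH₃CH₂–O(H)CH₃⁺ loses R'OH: pKₐ(R'OH₂⁺) ≈ -2.4
CH₃CH₂–OC(O)CF₃ loses CF₃COO⁻: pKₐ(CF₃COOH) ≈ 0.2
CH₃CH₂–OC(O)C₆H₄NO₂ loses p-O₂N–C₆H₄–COO⁻: pKₐ(p-nitrobenzoic acid) ≈ 3.4
CH₃CH₂–OH loses OH⁻: pKₐ(H₂O) ≈ 15.7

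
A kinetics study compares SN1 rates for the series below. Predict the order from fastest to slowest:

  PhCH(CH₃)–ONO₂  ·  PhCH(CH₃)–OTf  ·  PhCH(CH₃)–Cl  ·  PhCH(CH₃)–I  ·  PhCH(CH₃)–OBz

The skeletons are identical, so relative rate is governed entirely by leaving-group ability.
The more stable X⁻ (or X) is on its own — i.e. the weaker a base it is — the better a leaving group it makes.
PhCH(CH₃)–OTf loses OTf⁻: pKₐ(CF₃SO₃H (triflic acid)) ≈ -14
PhCH(CH₃)–I loses I⁻: pKₐ(HI) ≈ -10
PhCH(CH₃)–Cl loses Cl⁻: pKₐ(HCl) ≈ -7
PhCH(CH₃)–ONO₂ loses NO₃⁻: pKₐ(HNO₃) ≈ -1.3
PhCH(CH₃)–OBz loses PhCOO⁻: pKₐ(C₆H₅COOH) ≈ 4.2

PhCH(CH₃)–OTf > PhCH(CH₃)–I > PhCH(CH₃)–Cl > PhCH(CH₃)–ONO₂ > PhCH(CH₃)–OBz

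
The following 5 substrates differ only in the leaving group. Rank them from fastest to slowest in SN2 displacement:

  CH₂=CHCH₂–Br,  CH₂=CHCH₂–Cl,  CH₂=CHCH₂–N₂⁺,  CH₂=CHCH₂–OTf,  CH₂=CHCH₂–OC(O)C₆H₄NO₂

Identical carbon frameworks mean the comparison reduces to leaving-group quality.
Rank by basicity of the departing species: weakest base leaves most easily.
CH₂=CHCH₂–N₂⁺ loses N₂: no meaningful conjugate acid; N₂ departs as an exceptionally stable neutral molecule
CH₂=CHCH₂–OTf loses OTf⁻: pKₐ(CF₃SO₃H (triflic acid)) ≈ -14
CH₂=CHCH₂–Br loses Br⁻: pKₐ(HBr) ≈ -9
CH₂=CHCH₂–Cl loses Cl⁻: pKₐ(HCl) ≈ -7
CH₂=CHCH₂–OC(O)C₆H₄NO₂ loses p-O₂N–C₆H₄–COO⁻: pKₐ(p-nitrobenzoic acid) ≈ 3.4

CH₂=CHCH₂–N₂⁺ > CH₂=CHCH₂–OTf > CH₂=CHCH₂–Br > CH₂=CHCH₂–Cl > CH₂=CHCH₂–OC(O)C₆H₄NO₂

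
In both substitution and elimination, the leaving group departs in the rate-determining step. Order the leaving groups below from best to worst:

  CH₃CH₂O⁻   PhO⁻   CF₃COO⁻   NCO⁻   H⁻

CF₃COO⁻ > NCO⁻ > PhO⁻ > CH₃CH₂O⁻ > H⁻

Rank by basicity of the departing species: weakest base leaves most easily.
CF₃COO⁻: pKₐ(CF₃COOH) ≈ 0.2
NCO⁻: pKₐ(HOCN) ≈ 3.5 — resonance between N and O
PhO⁻: pKₐ(C₆H₅OH (phenol)) ≈ 10
CH₃CH₂O⁻: pKₐ(CH₃CH₂OH) ≈ 16 — strong base; alkoxides do not leave unassisted
H⁻: pKₐ(H₂) ≈ 36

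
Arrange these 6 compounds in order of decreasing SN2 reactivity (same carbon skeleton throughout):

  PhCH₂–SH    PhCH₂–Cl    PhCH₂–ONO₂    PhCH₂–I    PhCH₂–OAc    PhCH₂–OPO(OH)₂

Identical carbon frameworks mean the comparison reduces to leaving-group quality.
A good leaving group is a weak base: the lower the pKₐ of its conjugate acid, the more readily it departs.
PhCH₂–I loses I⁻: pKₐ(HI) ≈ -10
PhCH₂–Cl loses Cl⁻: pKₐ(HCl) ≈ -7
PhCH₂–ONO₂ loses NO₃⁻: pKₐ(HNO₃) ≈ -1.3
PhCH₂–OPO(OH)₂ loses H₂PO₄⁻: pKₐ(H₃PO₄) ≈ 2.1
PhCH₂–OAc loses AcO⁻: pKₐ(CH₃COOH) ≈ 4.8
PhCH₂–SH loses HS⁻: pKₐ(H₂S) ≈ 7

PhCH₂–I > PhCH₂–Cl > PhCH₂–ONO₂ > PhCH₂–OPO(OH)₂ > PhCH₂–OAc > PhCH₂–SH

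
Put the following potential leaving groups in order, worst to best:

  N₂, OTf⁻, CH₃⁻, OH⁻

Rank by basicity of the departing species: weakest base leaves most easily.
N₂: no meaningful conjugate acid; N₂ departs as an exceptionally stable neutral molecule
OTf⁻: pKₐ(CF₃SO₃H (triflic acid)) ≈ -14
OH⁻: pKₐ(H₂O) ≈ 15.7
CH₃⁻: pKₐ(CH₄) ≈ 48
Reversing gives the worst-to-best order requested.

CH₃⁻ < OH⁻ < OTf⁻ < N₂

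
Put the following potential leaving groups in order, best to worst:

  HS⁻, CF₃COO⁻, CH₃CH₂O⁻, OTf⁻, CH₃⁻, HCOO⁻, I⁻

Leaving-group ability tracks the stability of the departed species; conjugate-acid pKₐ is the usual yardstick (lower pKₐ → better LG).
OTf⁻: pKₐ(CF₃SO₃H (triflic acid)) ≈ -14
I⁻: pKₐ(HI) ≈ -10
CF₃COO⁻: pKₐ(CF₃COOH) ≈ 0.2
HCOO⁻: pKₐ(HCOOH) ≈ 3.8
HS⁻: pKₐ(H₂S) ≈ 7
CH₃CH₂O⁻: pKₐ(CH₃CH₂OH) ≈ 16
CH₃⁻: pKₐ(CH₄) ≈ 48

OTf⁻ > I⁻ > CF₃COO⁻ > HCOO⁻ > HS⁻ > CH₃CH₂O⁻ > CH₃⁻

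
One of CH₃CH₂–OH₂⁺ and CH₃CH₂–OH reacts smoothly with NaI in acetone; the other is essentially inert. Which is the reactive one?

CH₃CH₂–OH₂⁺

From CH₃CH₂–OH the departing group would be OH⁻ (pKₐ(H₂O) ≈ 15.7). Strong base; essentially never leaves without prior activation.
From CH₃CH₂–OH₂⁺ the leaving group is H₂O (pKₐ(H₃O⁺) ≈ -1.7). Neutral; leaves from a protonated alcohol (R–OH₂⁺).
(In practice CH₃CH₂–OH₂⁺ is made from CH₃CH₂–OH by protonation with strong acid, converting the leaving group from hydroxide to neutral water.)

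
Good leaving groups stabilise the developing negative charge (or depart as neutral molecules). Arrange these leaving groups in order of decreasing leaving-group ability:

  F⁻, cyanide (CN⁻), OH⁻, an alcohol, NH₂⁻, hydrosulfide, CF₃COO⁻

Rank by basicity of the departing species: weakest base leaves most easily.
an alcohol: pKₐ(R'OH₂⁺) ≈ -2.4
CF₃COO⁻: pKₐ(CF₃COOH) ≈ 0.2
F⁻: pKₐ(HF) ≈ 3.2
hydrosulfide: pKₐ(H₂S) ≈ 7
cyanide (CN⁻): pKₐ(HCN) ≈ 9.2
OH⁻: pKₐ(H₂O) ≈ 15.7
NH₂⁻: pKₐ(NH₃) ≈ 38

an alcohol > CF₃COO⁻ > F⁻ > hydrosulfide > cyanide (CN⁻) > OH⁻ > NH₂⁻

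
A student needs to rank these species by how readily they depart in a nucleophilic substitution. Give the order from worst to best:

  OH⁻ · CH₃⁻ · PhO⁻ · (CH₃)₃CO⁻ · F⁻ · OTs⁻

CH₃⁻ < (CH₃)₃CO⁻ < OH⁻ < PhO⁻ < F⁻ < OTs⁻

OTs⁻: pKₐ(p-CH₃C₆H₄SO₃H (TsOH)) ≈ -2.8
F⁻: pKₐ(HF) ≈ 3.2 — small and strongly basic; the poor halide leaving group
PhO⁻: pKₐ(C₆H₅OH (phenol)) ≈ 10 — resonance into the ring helps, but still a poor LG
OH⁻: pKₐ(H₂O) ≈ 15.7
(CH₃)₃CO⁻: pKₐ(t-BuOH) ≈ 18 — bulky, strongly basic alkoxide
CH₃⁻: pKₐ(CH₄) ≈ 48 — unstabilised carbanion; the worst conceivable leaving group
The question asks for worst first, so the sequence is read in increasing leaving-group ability.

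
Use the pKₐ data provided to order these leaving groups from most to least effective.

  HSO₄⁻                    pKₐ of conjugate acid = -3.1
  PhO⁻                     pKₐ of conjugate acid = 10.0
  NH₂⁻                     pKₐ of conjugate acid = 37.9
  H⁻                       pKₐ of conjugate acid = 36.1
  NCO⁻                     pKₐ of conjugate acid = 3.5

Lower conjugate-acid pKₐ ⇒ weaker base ⇒ better leaving group.
Sorting by the given values: HSO₄⁻ (-3.1), NCO⁻ (3.5), PhO⁻ (10.0), H⁻ (36.1), NH₂⁻ (37.9).

HSO₄⁻ > NCO⁻ > PhO⁻ > H⁻ > NH₂⁻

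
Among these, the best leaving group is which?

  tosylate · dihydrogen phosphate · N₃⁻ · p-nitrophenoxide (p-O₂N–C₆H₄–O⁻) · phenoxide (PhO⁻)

tosylate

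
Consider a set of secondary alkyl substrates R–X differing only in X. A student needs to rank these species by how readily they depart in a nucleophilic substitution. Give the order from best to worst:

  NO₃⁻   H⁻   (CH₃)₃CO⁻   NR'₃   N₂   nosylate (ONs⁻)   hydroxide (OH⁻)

N₂ > nosylate (ONs⁻) > NO₃⁻ > NR'₃ > hydroxide (OH⁻) > (CH₃)₃CO⁻ > H⁻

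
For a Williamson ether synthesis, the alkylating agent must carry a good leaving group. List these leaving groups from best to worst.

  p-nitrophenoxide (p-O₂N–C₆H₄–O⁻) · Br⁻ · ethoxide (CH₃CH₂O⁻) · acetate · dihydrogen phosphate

Br⁻ > dihydrogen phosphate > acetate > p-nitrophenoxide (p-O₂N–C₆H₄–O⁻) > ethoxide (CH₃CH₂O⁻)

The more stable X⁻ (or X) is on its own — i.e. the weaker a base it is — the better a leaving group it makes.
Br⁻: pKₐ(HBr) ≈ -9 — weak base; good leaving group
dihydrogen phosphate: pKₐ(H₃PO₄) ≈ 2.1 — moderate base; biological leaving group after further activation
acetate: pKₐ(CH₃COOH) ≈ 4.8
p-nitrophenoxide (p-O₂N–C₆H₄–O⁻): pKₐ(p-nitrophenol) ≈ 7.2 — nitro group delocalises the charge; the classic chromogenic LG
ethoxide (CH₃CH₂O⁻): pKₐ(CH₃CH₂OH) ≈ 16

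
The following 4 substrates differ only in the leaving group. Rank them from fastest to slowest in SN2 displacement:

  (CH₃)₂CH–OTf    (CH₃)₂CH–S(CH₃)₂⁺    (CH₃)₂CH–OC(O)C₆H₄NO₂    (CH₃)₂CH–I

(CH₃)₂CH–OTf > (CH₃)₂CH–I > (CH₃)₂CH–S(CH₃)₂⁺ > (CH₃)₂CH–OC(O)C₆H₄NO₂

With the same alkyl group throughout, only the leaving group differentiates the rates.
Leaving-group ability tracks the stability of the departed species; conjugate-acid pKₐ is the usual yardstick (lower pKₐ → better LG).
(CH₃)₂CH–OTf loses OTf⁻: pKₐ(CF₃SO₃H (triflic acid)) ≈ -14
(CH₃)₂CH–I loses I⁻: pKₐ(HI) ≈ -10
(CH₃)₂CH–S(CH₃)₂⁺ loses SR'₂: pKₐ(R'₂SH⁺) ≈ -7
(CH₃)₂CH–OC(O)C₆H₄NO₂ loses p-O₂N–C₆H₄–COO⁻: pKₐ(p-nitrobenzoic acid) ≈ 3.4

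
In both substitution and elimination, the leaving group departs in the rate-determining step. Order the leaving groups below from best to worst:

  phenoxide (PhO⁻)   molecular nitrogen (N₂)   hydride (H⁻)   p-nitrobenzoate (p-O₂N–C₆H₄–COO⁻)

molecular nitrogen (N₂) > p-nitrobenzoate (p-O₂N–C₆H₄–COO⁻) > phenoxide (PhO⁻) > hydride (H⁻)

molecular nitrogen (N₂): no meaningful conjugate acid; N₂ departs as an exceptionally stable neutral molecule
p-nitrobenzoate (p-O₂N–C₆H₄–COO⁻): pKₐ(p-nitrobenzoic acid) ≈ 3.4
phenoxide (PhO⁻): pKₐ(C₆H₅OH (phenol)) ≈ 10 — resonance into the ring helps, but still a poor LG
hydride (H⁻): pKₐ(H₂) ≈ 36 — extremely strong base; leaves only in special hydride-transfer contexts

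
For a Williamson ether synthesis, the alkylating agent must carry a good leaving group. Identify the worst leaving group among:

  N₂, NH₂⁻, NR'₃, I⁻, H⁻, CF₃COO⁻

NH₂⁻

N₂: no meaningful conjugate acid; N₂ departs as an exceptionally stable neutral molecule
I⁻: pKₐ(HI) ≈ -10
CF₃COO⁻: pKₐ(CF₃COOH) ≈ 0.2
NR'₃: pKₐ(R'₃NH⁺) ≈ 10.7
H⁻: pKₐ(H₂) ≈ 36
NH₂⁻: pKₐ(NH₃) ≈ 38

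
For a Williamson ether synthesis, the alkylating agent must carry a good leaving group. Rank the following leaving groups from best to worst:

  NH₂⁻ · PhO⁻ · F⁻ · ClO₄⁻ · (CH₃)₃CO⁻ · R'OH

ClO₄⁻ > R'OH > F⁻ > PhO⁻ > (CH₃)₃CO⁻ > NH₂⁻

A good leaving group is a weak base: the lower the pKₐ of its conjugate acid, the more readily it departs.
ClO₄⁻: pKₐ(HClO₄) ≈ -10
R'OH: pKₐ(R'OH₂⁺) ≈ -2.4
F⁻: pKₐ(HF) ≈ 3.2
PhO⁻: pKₐ(C₆H₅OH (phenol)) ≈ 10
(CH₃)₃CO⁻: pKₐ(t-BuOH) ≈ 18
NH₂⁻: pKₐ(NH₃) ≈ 38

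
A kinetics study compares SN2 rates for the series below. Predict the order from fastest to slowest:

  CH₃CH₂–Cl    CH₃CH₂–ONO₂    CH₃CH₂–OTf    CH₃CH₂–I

CH₃CH₂–OTf > CH₃CH₂–I > CH₃CH₂–Cl > CH₃CH₂–ONO₂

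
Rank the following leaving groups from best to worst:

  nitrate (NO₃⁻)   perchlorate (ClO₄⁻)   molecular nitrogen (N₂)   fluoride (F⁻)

molecular nitrogen (N₂) > perchlorate (ClO₄⁻) > nitrate (NO₃⁻) > fluoride (F⁻)

A good leaving group is a weak base: the lower the pKₐ of its conjugate acid, the more readily it departs.
molecular nitrogen (N₂): no meaningful conjugate acid; N₂ departs as an exceptionally stable neutral molecule
perchlorate (ClO₄⁻): pKₐ(HClO₄) ≈ -10
nitrate (NO₃⁻): pKₐ(HNO₃) ≈ -1.3
fluoride (F⁻): pKₐ(HF) ≈ 3.2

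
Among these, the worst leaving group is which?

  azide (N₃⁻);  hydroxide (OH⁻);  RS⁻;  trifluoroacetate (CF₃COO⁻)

hydroxide (OH⁻)

Leaving-group ability tracks the stability of the departed species; conjugate-acid pKₐ is the usual yardstick (lower pKₐ → better LG).
trifluoroacetate (CF₃COO⁻): pKₐ(CF₃COOH) ≈ 0.2
azide (N₃⁻): pKₐ(HN₃) ≈ 4.7
RS⁻: pKₐ(RSH (a thiol)) ≈ 10.5
hydroxide (OH⁻): pKₐ(H₂O) ≈ 15.7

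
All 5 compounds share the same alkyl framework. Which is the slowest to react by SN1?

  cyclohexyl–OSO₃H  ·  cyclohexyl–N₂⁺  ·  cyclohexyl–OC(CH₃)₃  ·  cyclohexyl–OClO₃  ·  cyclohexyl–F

cyclohexyl–OC(CH₃)₃

The skeletons are identical, so relative rate is governed entirely by leaving-group ability.
Leaving-group ability tracks the stability of the departed species; conjugate-acid pKₐ is the usual yardstick (lower pKₐ → better LG).
cyclohexyl–N₂⁺ loses N₂: no meaningful conjugate acid; N₂ departs as an exceptionally stable neutral molecule
cyclohexyl–OClO₃ loses ClO₄⁻: pKₐ(HClO₄) ≈ -10
cyclohexyl–OSO₃H loses HSO₄⁻: pKₐ(H₂SO₄) ≈ -3
cyclohexyl–F loses F⁻: pKₐ(HF) ≈ 3.2
cyclohexyl–OC(CH₃)₃ loses (CH₃)₃CO⁻: pKₐ(t-BuOH) ≈ 18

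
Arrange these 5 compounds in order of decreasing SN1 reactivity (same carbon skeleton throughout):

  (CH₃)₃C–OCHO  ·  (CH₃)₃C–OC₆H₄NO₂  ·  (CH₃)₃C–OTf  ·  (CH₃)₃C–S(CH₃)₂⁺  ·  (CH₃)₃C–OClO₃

The skeletons are identical, so relative rate is governed entirely by leaving-group ability.
Rank by basicity of the departing species: weakest base leaves most easily.
(CH₃)₃C–OTf loses OTf⁻: pKₐ(CF₃SO₃H (triflic acid)) ≈ -14
(CH₃)₃C–OClO₃ loses ClO₄⁻: pKₐ(HClO₄) ≈ -10
(CH₃)₃C–S(CH₃)₂⁺ loses SR'₂: pKₐ(R'₂SH⁺) ≈ -7
(CH₃)₃C–OCHO loses HCOO⁻: pKₐ(HCOOH) ≈ 3.8
(CH₃)₃C–OC₆H₄NO₂ loses p-O₂N–C₆H₄–O⁻: pKₐ(p-nitrophenol) ≈ 7.2

(CH₃)₃C–OTf > (CH₃)₃C–OClO₃ > (CH₃)₃C–S(CH₃)₂⁺ > (CH₃)₃C–OCHO > (CH₃)₃C–OC₆H₄NO₂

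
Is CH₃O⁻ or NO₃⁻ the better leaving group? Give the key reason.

NO₃⁻

NO₃⁻ is the better leaving group.
pKₐ(HNO₃) ≈ -1.3 versus pKₐ(CH₃OH) ≈ 15.5: NO₃⁻ is the much weaker base.
Resonance-delocalised over three oxygens.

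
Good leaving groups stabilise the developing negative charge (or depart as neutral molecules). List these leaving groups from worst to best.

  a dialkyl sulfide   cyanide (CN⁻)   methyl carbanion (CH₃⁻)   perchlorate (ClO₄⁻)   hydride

methyl carbanion (CH₃⁻) < hydride < cyanide (CN⁻) < a dialkyl sulfide < perchlorate (ClO₄⁻)

Leaving-group ability tracks the stability of the departed species; conjugate-acid pKₐ is the usual yardstick (lower pKₐ → better LG).
perchlorate (ClO₄⁻): pKₐ(HClO₄) ≈ -10
a dialkyl sulfide: pKₐ(R'₂SH⁺) ≈ -7
cyanide (CN⁻): pKₐ(HCN) ≈ 9.2 — sp carbon stabilises the charge somewhat, but still a poor LG
hydride: pKₐ(H₂) ≈ 36 — extremely strong base; leaves only in special hydride-transfer contexts
methyl carbanion (CH₃⁻): pKₐ(CH₄) ≈ 48
The question asks for worst first, so the sequence is read in increasing leaving-group ability.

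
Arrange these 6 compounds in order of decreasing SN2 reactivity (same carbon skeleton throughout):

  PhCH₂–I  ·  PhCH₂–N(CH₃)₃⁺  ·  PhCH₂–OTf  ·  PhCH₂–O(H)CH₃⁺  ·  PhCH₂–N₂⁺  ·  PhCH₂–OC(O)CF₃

PhCH₂–N₂⁺ > PhCH₂–OTf > PhCH₂–I > PhCH₂–O(H)CH₃⁺ > PhCH₂–OC(O)CF₃ > PhCH₂–N(CH₃)₃⁺

With the same alkyl group throughout, only the leaving group differentiates the rates.
Rank by basicity of the departing species: weakest base leaves most easily.
PhCH₂–N₂⁺ loses N₂: no meaningful conjugate acid; N₂ departs as an exceptionally stable neutral molecule
PhCH₂–OTf loses OTf⁻: pKₐ(CF₃SO₃H (triflic acid)) ≈ -14
PhCH₂–I loses I⁻: pKₐ(HI) ≈ -10
PhCH₂–O(H)CH₃⁺ loses R'OH: pKₐ(R'OH₂⁺) ≈ -2.4
PhCH₂–OC(O)CF₃ loses CF₃COO⁻: pKₐ(CF₃COOH) ≈ 0.2
PhCH₂–N(CH₃)₃⁺ loses NR'₃: pKₐ(R'₃NH⁺) ≈ 10.7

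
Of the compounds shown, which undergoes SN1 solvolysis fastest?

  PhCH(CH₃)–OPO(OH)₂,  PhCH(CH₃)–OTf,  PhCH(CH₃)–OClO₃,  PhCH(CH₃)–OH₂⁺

Same R in every case — rank the leaving groups.
The more stable X⁻ (or X) is on its own — i.e. the weaker a base it is — the better a leaving group it makes.
PhCH(CH₃)–OTf loses OTf⁻: pKₐ(CF₃SO₃H (triflic acid)) ≈ -14
PhCH(CH₃)–OClO₃ loses ClO₄⁻: pKₐ(HClO₄) ≈ -10
PhCH(CH₃)–OH₂⁺ loses H₂O: pKₐ(H₃O⁺) ≈ -1.7
PhCH(CH₃)–OPO(OH)₂ loses H₂PO₄⁻: pKₐ(H₃PO₄) ≈ 2.1

PhCH(CH₃)–OTf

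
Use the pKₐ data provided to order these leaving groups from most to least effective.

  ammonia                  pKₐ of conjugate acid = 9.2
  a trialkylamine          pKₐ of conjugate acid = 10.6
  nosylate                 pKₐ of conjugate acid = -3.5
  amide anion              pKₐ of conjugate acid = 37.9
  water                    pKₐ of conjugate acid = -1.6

Lower conjugate-acid pKₐ ⇒ weaker base ⇒ better leaving group.
Sorting by the given values: nosylate (-3.5), water (-1.6), ammonia (9.2), a trialkylamine (10.6), amide anion (37.9).

nosylate > water > ammonia > a trialkylamine > amide anion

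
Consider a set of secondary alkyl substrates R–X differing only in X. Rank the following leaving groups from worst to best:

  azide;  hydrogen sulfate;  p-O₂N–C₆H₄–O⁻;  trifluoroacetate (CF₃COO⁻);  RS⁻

hydrogen sulfate: pKₐ(H₂SO₄) ≈ -3 — conjugate base of a strong mineral acid
trifluoroacetate (CF₃COO⁻): pKₐ(CF₃COOH) ≈ 0.2 — strongly electron-withdrawing CF₃ stabilises the carboxylate
azide: pKₐ(HN₃) ≈ 4.7
p-O₂N–C₆H₄–O⁻: pKₐ(p-nitrophenol) ≈ 7.2
RS⁻: pKₐ(RSH (a thiol)) ≈ 10.5
The question asks for worst first, so the sequence is read in increasing leaving-group ability.

RS⁻ < p-O₂N–C₆H₄–O⁻ < azide < trifluoroacetate (CF₃COO⁻) < hydrogen sulfate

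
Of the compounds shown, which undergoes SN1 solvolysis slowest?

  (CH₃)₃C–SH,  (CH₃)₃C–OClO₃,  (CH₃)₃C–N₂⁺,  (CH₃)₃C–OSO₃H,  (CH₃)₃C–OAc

(CH₃)₃C–SH

Same R in every case — rank the leaving groups.
The more stable X⁻ (or X) is on its own — i.e. the weaker a base it is — the better a leaving group it makes.
(CH₃)₃C–N₂⁺ loses N₂: no meaningful conjugate acid; N₂ departs as an exceptionally stable neutral molecule
(CH₃)₃C–OClO₃ loses ClO₄⁻: pKₐ(HClO₄) ≈ -10
(CH₃)₃C–OSO₃H loses HSO₄⁻: pKₐ(H₂SO₄) ≈ -3
(CH₃)₃C–OAc loses AcO⁻: pKₐ(CH₃COOH) ≈ 4.8
(CH₃)₃C–SH loses HS⁻: pKₐ(H₂S) ≈ 7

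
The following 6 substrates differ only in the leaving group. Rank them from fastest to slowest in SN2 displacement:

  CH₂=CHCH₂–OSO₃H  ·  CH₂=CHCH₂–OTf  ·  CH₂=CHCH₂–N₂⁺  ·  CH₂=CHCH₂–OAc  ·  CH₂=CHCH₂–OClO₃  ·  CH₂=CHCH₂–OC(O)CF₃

Same R in every case — rank the leaving groups.
Rank by basicity of the departing species: weakest base leaves most easily.
CH₂=CHCH₂–N₂⁺ loses N₂: no meaningful conjugate acid; N₂ departs as an exceptionally stable neutral molecule
CH₂=CHCH₂–OTf loses OTf⁻: pKₐ(CF₃SO₃H (triflic acid)) ≈ -14
CH₂=CHCH₂–OClO₃ loses ClO₄⁻: pKₐ(HClO₄) ≈ -10
CH₂=CHCH₂–OSO₃H loses HSO₄⁻: pKₐ(H₂SO₄) ≈ -3
CH₂=CHCH₂–OC(O)CF₃ loses CF₃COO⁻: pKₐ(CF₃COOH) ≈ 0.2
CH₂=CHCH₂–OAc loses AcO⁻: pKₐ(CH₃COOH) ≈ 4.8

CH₂=CHCH₂–N₂⁺ > CH₂=CHCH₂–OTf > CH₂=CHCH₂–OClO₃ > CH₂=CHCH₂–OSO₃H > CH₂=CHCH₂–OC(O)CF₃ > CH₂=CHCH₂–OAc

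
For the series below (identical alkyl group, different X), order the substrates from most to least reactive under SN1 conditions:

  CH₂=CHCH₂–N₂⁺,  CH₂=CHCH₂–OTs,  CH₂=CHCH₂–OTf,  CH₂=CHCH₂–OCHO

CH₂=CHCH₂–N₂⁺ > CH₂=CHCH₂–OTf > CH₂=CHCH₂–OTs > CH₂=CHCH₂–OCHO

With the same alkyl group throughout, only the leaving group differentiates the rates.
The more stable X⁻ (or X) is on its own — i.e. the weaker a base it is — the better a leaving group it makes.
CH₂=CHCH₂–N₂⁺ loses N₂: no meaningful conjugate acid; N₂ departs as an exceptionally stable neutral molecule
CH₂=CHCH₂–OTf loses OTf⁻: pKₐ(CF₃SO₃H (triflic acid)) ≈ -14
CH₂=CHCH₂–OTs loses OTs⁻: pKₐ(p-CH₃C₆H₄SO₃H (TsOH)) ≈ -2.8
CH₂=CHCH₂–OCHO loses HCOO⁻: pKₐ(HCOOH) ≈ 3.8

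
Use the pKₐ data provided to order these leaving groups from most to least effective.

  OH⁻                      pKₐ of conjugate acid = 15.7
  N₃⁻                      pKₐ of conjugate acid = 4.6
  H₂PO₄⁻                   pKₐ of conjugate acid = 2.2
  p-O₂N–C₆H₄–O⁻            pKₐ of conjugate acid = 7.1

H₂PO₄⁻ > N₃⁻ > p-O₂N–C₆H₄–O⁻ > OH⁻

Lower conjugate-acid pKₐ ⇒ weaker base ⇒ better leaving group.
Sorting by the given values: H₂PO₄⁻ (2.2), N₃⁻ (4.6), p-O₂N–C₆H₄–O⁻ (7.1), OH⁻ (15.7).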